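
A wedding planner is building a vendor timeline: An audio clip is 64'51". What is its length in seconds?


Minutes: 64
Seconds: 51
Convert minutes to seconds: 64 x 60 = 3840
Add remaining seconds: 3840 + 51 = 3891

3891


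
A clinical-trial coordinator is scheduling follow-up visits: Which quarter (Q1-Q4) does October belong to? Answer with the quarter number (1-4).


Month: October (month 10)
Q1: January-March (months 1-3)
Q2: April-June (months 4-6)
Q3: July-September (months 7-9)
Q4: October-December (months 10-12)
Month 10 falls in Q4

4


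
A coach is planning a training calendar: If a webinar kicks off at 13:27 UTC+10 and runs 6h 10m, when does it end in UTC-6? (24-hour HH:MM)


Start: 13:27 in UTC+10
Step 1 - add duration:
  minutes: 27 + 10 = 37
  hours: 13 + 6 + 0 = 19
  end in UTC+10: 19:37
Step 2 - convert UTC+10 -> UTC-6:
  offset difference: -6 - (10) = -16 hours
  19 + (-16) = 3 -> mod 24 = 3
Result: 03:37 in UTC-6

03:37


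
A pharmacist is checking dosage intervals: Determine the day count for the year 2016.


Year: 2016
Check leap year rules:
Divisible by 4? Yes
Divisible by 100? No
2016 is a leap year
Days: 366

366


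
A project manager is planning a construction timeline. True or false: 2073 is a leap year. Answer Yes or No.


Year: 2073
Divisible by 4? 2073 / 4 = 518.25 -> No
Not divisible by 4, so NOT a leap year

No


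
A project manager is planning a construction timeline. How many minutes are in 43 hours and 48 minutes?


Hours: 43
Extra minutes: 48
Minutes per hour: 60
Hours to minutes: 43 x 60 = 2580
Total: 2580 + 48 = 2628

2628


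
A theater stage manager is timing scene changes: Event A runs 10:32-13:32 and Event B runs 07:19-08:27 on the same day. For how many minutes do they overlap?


Interval A: [632, 812] minutes from midnight
Interval B: [439, 507] minutes from midnight
Overlap start = max(632, 439) = 632
Overlap end = min(812, 507) = 507
End <= start, so the intervals do not overlap: 0 minutes

0


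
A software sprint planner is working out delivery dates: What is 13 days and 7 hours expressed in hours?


Days: 13
Extra hours: 7
Hours per day: 24
Days to hours: 13 x 24 = 312
Total: 312 + 7 = 319

319


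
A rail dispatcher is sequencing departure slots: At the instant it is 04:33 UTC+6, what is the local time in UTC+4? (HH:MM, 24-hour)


Local time: 04:33 at UTC+6 (offset 6h)
Target zone: UTC+4 (offset 4h)
Difference: 4 - (6) = -2 hours
Calculation: 4 + (-2) = 2
Result: 02:33

02:33


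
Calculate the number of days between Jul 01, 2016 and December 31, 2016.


Start: July 01, 2016
End: December 31, 2016
Days left in July: 30
August: 31
September: 30
October: 31
November: 30
... plus remaining months
Sum of remaining months: 153
Total: 30 + 153 = 183

183


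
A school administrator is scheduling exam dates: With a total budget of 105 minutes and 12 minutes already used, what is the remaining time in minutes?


Total budget: 105 minutes
Time used: 12 minutes
Remaining: 105 - 12 = 93 minutes
Percent used: 11.4%
Percent remaining: 88.6%

93


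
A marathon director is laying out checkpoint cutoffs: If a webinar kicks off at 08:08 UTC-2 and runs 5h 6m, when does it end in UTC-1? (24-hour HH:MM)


Start: 08:08 in UTC-2
Step 1 - add duration:
  minutes: 8 + 6 = 14
  hours: 8 + 5 + 0 = 13
  end in UTC-2: 13:14
Step 2 - convert UTC-2 -> UTC-1:
  offset difference: -1 - (-2) = 1 hours
  13 + (1) = 14 -> mod 24 = 14
Result: 14:14 in UTC-1

14:14


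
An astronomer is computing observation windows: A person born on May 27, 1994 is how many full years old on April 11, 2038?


Birth: 1994-05-27
Reference: 2038-04-11
Year difference: 2038 - 1994 = 44
Has birthday (05-27) occurred by 04-11? No
Birthday not yet reached this year -> subtract 1
Age in full years: 43

43


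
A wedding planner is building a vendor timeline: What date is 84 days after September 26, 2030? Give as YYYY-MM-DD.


Start: 2030-09-26
Adding 84 days
Days remaining in September: 4
After September: 80 days still to add
October 2030: 31 days, 49 remaining
November 2030: 30 days, 19 remaining
December 2030 has 31 days, need 19
Result: 2030-12-19

2030-12-19


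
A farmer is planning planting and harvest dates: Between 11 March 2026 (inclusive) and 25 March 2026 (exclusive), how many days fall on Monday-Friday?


Start: 2026-03-11 (Wednesday)
End (exclusive): 2026-03-25 (Wednesday)
Total calendar days: 14
Full weeks: 14 // 7 = 2 -> 10 weekdays
Remaining 0 days starting on Wednesday:
Total business days: 10 + 0 = 10

10


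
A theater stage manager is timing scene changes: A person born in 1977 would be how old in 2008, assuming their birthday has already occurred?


Birth year: 1977
Current year: 2008
Age = current year - birth year
Age = 2008 - 1977 = 31

31


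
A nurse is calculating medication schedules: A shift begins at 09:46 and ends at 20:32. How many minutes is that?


Start time: 09:46 = 586 minutes from midnight
End time: 20:32 = 1232 minutes from midnight
Difference: 1232 - 586 = 646 minutes
That is 10 hours and 46 minutes

646


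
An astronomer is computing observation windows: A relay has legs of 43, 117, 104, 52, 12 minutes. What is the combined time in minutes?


Durations: 43, 117, 104, 52, 12
Running sum: 43
+ 117 = 160
+ 104 = 264
+ 52 = 316
+ 12 = 328
Total duration: 328 minutes
That is 5 hours and 28 minutes

328


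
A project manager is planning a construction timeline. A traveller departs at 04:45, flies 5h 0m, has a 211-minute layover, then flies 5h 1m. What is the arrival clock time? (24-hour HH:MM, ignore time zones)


Depart: 04:45
Leg 1: +300 min -> 09:45
Layover: +211 min -> 13:16
Leg 2: +301 min -> 18:17
Total travel: 812 minutes = 13h 32m
Arrival: 18:17

18:17


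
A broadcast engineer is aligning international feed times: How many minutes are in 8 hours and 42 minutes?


Hours: 8
Minutes: 42
Convert hours to minutes: 8 x 60 = 480
Add remaining minutes: 480 + 42 = 522

522


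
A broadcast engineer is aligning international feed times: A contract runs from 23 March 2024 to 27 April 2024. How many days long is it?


Start date: 2024-03-23
End date: 2024-04-27
Mar 2024: +9 days
Apr 2024: +26 days
Total: 35 days

35


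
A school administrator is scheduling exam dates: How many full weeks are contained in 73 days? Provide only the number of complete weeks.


Total days: 73
Days per week: 7
Division: 73 / 7 = 10 remainder 3
Complete weeks: 10
Remaining days: 3

10


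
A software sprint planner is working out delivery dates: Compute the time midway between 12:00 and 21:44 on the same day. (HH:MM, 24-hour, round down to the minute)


Start time: 12:00 = 720 minutes from midnight
End time: 21:44 = 1304 minutes from midnight
Sum: 720 + 1304 = 2024
Midpoint: 2024 / 2 = 1012 minutes
Convert: 1012 / 60 = 16 hours, 52 minutes
Result: 16:52

16:52


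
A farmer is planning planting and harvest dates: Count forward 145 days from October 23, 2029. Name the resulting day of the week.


Start: 2029-10-23 (Tuesday)
Step 1 - find target date: add 145 days
  2029-10-23 + 145 days = 2030-03-17
Step 2 - day of week:
  145 mod 7 = 5
  Tuesday + 5 days -> Sunday
Result: Sunday (2030-03-17)

Sunday


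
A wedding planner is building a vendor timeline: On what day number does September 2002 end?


Month: September
Year: 2002
September is a 30-day month
Total: 30 days

30


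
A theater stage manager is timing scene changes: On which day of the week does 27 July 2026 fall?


Date: 2026-07-27
January 1, 2026 is a Thursday
Day of year: 208
Offset from Jan 1: 207 days
207 mod 7 = 4
Result: Monday

Monday


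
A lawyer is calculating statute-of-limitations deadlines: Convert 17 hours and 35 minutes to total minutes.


Hours: 17
Extra minutes: 35
Minutes per hour: 60
Hours to minutes: 17 x 60 = 1020
Total: 1020 + 35 = 1055

1055


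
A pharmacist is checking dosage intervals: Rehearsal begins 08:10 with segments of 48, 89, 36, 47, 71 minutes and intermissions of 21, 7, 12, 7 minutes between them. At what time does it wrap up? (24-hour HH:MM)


Start: 08:10 = 490 min from midnight
  after task 1 (48 min): 08:58
  after break (21 min): 09:19
  after task 2 (89 min): 10:48
  after break (7 min): 10:55
  after task 3 (36 min): 11:31
  after break (12 min): 11:43
  after task 4 (47 min): 12:30
  after break (7 min): 12:37
  after task 5 (71 min): 13:48
Total elapsed: 338 minutes
End time: 13:48

13:48


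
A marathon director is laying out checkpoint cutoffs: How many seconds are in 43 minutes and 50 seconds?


Minutes: 43
Seconds: 50
Convert minutes to seconds: 43 x 60 = 2580
Add remaining seconds: 2580 + 50 = 2630

2630


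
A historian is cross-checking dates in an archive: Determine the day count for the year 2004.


Year: 2004
Check leap year rules:
Divisible by 4? Yes
Divisible by 100? No
2004 is a leap year
Days: 366

366


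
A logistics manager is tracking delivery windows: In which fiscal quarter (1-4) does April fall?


Month: April (month 4)
Q1: January-March (months 1-3)
Q2: April-June (months 4-6)
Q3: July-September (months 7-9)
Q4: October-December (months 10-12)
Month 4 falls in Q2

2


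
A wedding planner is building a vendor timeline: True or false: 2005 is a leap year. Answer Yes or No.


Year: 2005
Divisible by 4? 2005 / 4 = 501.25 -> No
Not divisible by 4, so NOT a leap year

No


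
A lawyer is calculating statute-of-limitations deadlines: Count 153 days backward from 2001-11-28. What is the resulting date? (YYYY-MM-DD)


Start: 2001-11-28
Subtracting 153 days
Days already passed in November: 28
After going back through November: 125 more days to subtract
October 2001: 31 days, 94 remaining
September 2001: 30 days, 64 remaining
August 2001: 31 days, 33 remaining
July 2001: 31 days, 2 remaining
Result: 2001-06-28

2001-06-28


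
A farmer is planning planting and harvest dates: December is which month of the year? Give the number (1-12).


Calendar month order:
11. November
12. December <--
December is month number 12

12


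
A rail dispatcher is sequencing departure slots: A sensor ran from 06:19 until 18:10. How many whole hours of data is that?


Start: 06:19
End: 18:10
Hour difference: 18 - 6 = 12 hours
Minute difference: 10 - 19 = -9 minutes
Total minutes: 711
Complete hours: 711 / 60 = 11 (remainder 51)

11


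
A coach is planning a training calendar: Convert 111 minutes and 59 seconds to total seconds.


Minutes: 111
Extra seconds: 59
Seconds per minute: 60
Minutes to seconds: 111 x 60 = 6660
Total: 6660 + 59 = 6719

6719


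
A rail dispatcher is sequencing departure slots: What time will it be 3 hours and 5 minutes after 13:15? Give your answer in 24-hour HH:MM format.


Start time: 13:15
Adding: 3 hours 5 minutes
Minutes: 15 + 5 = 20
Hours: 13 + 3 + 0 = 16
Result: 16:20

16:20


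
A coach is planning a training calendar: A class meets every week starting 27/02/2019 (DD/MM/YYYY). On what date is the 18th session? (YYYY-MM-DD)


First occurrence: 2019-02-27 (occurrence 1)
Each occurrence is 7 days after the previous.
Occurrence 18 is 17 weeks after the first.
17 weeks = 119 days
2019-02-27 + 119 days = 2019-06-26

2019-06-26


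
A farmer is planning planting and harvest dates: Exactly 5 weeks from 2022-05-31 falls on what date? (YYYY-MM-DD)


Start: 2022-05-31
Weeks to add: 5
Convert to days: 5 x 7 = 35 days
Add 35 days to 2022-05-31
Result: 2022-07-05

2022-07-05


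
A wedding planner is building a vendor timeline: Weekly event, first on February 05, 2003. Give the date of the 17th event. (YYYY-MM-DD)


First occurrence: 2003-02-05 (occurrence 1)
Each occurrence is 7 days after the previous.
Occurrence 17 is 16 weeks after the first.
16 weeks = 112 days
2003-02-05 + 112 days = 2003-05-28

2003-05-28


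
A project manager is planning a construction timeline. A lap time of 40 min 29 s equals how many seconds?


Minutes: 40
Seconds: 29
Convert minutes to seconds: 40 x 60 = 2400
Add remaining seconds: 2400 + 29 = 2429

2429


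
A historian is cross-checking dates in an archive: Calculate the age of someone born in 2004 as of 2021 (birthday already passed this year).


Birth year: 2004
Current year: 2021
Age = current year - birth year
Age = 2021 - 2004 = 17

17


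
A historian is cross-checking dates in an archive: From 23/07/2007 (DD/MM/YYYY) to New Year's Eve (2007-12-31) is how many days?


Start: July 23, 2007
End: December 31, 2007
Days left in July: 8
August: 31
September: 30
October: 31
November: 30
... plus remaining months
Sum of remaining months: 153
Total: 8 + 153 = 161

161


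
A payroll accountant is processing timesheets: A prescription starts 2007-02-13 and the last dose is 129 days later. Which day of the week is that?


Start: 2007-02-13 (Tuesday)
Step 1 - find target date: add 129 days
  2007-02-13 + 129 days = 2007-06-22
Step 2 - day of week:
  129 mod 7 = 3
  Tuesday + 3 days -> Friday
Result: Friday (2007-06-22)

Friday


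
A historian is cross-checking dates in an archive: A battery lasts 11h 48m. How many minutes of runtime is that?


Hours: 11
Extra minutes: 48
Minutes per hour: 60
Hours to minutes: 11 x 60 = 660
Total: 660 + 48 = 708

708


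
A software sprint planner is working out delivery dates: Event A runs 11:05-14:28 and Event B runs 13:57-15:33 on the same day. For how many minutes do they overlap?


Interval A: [665, 868] minutes from midnight
Interval B: [837, 933] minutes from midnight
Overlap start = max(665, 837) = 837
Overlap end = min(868, 933) = 868
Overlap = 868 - 837 = 31 minutes

31


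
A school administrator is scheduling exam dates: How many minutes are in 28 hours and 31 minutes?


Hours: 28
Minutes: 31
Convert hours to minutes: 28 x 60 = 1680
Add remaining minutes: 1680 + 31 = 1711

1711


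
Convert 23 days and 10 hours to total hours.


Days: 23
Extra hours: 10
Hours per day: 24
Days to hours: 23 x 24 = 552
Total: 552 + 10 = 562

562


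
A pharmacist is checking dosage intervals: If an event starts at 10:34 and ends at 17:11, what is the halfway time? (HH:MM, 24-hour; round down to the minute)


Start time: 10:34 = 634 minutes from midnight
End time: 17:11 = 1031 minutes from midnight
Sum: 634 + 1031 = 1665
Midpoint: 1665 / 2 = 832 minutes
Convert: 832 / 60 = 13 hours, 52 minutes
Result: 13:52

13:52


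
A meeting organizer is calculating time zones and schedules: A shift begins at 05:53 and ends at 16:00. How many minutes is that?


Start time: 05:53 = 353 minutes from midnight
End time: 16:00 = 960 minutes from midnight
Difference: 960 - 353 = 607 minutes
That is 10 hours and 7 minutes

607


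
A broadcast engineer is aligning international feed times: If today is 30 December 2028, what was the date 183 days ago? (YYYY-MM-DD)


Start: 2028-12-30
Subtracting 183 days
Days already passed in December: 30
After going back through December: 153 more days to subtract
November 2028: 30 days, 123 remaining
October 2028: 31 days, 92 remaining
September 2028: 30 days, 62 remaining
August 2028: 31 days, 31 remaining
Result: 2028-06-30

2028-06-30


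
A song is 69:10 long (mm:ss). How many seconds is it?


Minutes: 69
Extra seconds: 10
Seconds per minute: 60
Minutes to seconds: 69 x 60 = 4140
Total: 4140 + 10 = 4150

4150


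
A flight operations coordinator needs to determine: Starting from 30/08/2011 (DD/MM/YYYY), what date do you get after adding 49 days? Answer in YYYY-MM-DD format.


Start: 2011-08-30
Adding 49 days
Days remaining in August: 1
After August: 48 days still to add
September 2011: 30 days, 18 remaining
October 2011 has 31 days, need 18
Result: 2011-10-18

2011-10-18


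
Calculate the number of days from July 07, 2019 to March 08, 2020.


Start date: 2019-07-07
End date: 2020-03-08
Jul 2019: +25 days
Aug 2019: +31 days
Sep 2019: +30 days
... (6 more months)
Total: 245 days

245


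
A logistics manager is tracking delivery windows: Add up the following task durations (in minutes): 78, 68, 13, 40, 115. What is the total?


Durations: 78, 68, 13, 40, 115
Running sum: 78
+ 68 = 146
+ 13 = 159
+ 40 = 199
+ 115 = 314
Total duration: 314 minutes
That is 5 hours and 14 minutes

314


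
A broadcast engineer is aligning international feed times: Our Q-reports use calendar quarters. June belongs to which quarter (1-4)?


Month: June (month 6)
Q1: January-March (months 1-3)
Q2: April-June (months 4-6)
Q3: July-September (months 7-9)
Q4: October-December (months 10-12)
Month 6 falls in Q2

2


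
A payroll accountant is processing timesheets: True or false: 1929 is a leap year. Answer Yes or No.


Year: 1929
Divisible by 4? 1929 / 4 = 482.25 -> No
Not divisible by 4, so NOT a leap year

No


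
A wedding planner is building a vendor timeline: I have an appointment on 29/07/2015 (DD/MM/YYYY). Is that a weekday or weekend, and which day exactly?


Date: 2015-07-29
January 1, 2015 is a Thursday
Day of year: 210
Offset from Jan 1: 209 days
209 mod 7 = 6
Result: Wednesday

Wednesday


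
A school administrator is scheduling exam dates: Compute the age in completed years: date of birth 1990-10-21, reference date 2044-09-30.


Birth: 1990-10-21
Reference: 2044-09-30
Year difference: 2044 - 1990 = 54
Has birthday (10-21) occurred by 09-30? No
Birthday not yet reached this year -> subtract 1
Age in full years: 53

53


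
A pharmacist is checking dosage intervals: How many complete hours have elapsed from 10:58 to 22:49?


Start: 10:58
End: 22:49
Hour difference: 22 - 10 = 12 hours
Minute difference: 49 - 58 = -9 minutes
Total minutes: 711
Complete hours: 711 / 60 = 11 (remainder 51)

11


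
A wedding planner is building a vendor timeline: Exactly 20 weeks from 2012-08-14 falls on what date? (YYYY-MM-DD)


Start: 2012-08-14
Weeks to add: 20
Convert to days: 20 x 7 = 140 days
Add 140 days to 2012-08-14
Result: 2013-01-01

2013-01-01


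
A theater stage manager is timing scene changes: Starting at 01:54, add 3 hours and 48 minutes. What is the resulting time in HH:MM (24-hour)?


Start time: 01:54
Adding: 3 hours 48 minutes
Minutes: 54 + 48 = 102
Minute overflow: 102 >= 60, so carry 1 hour, minutes = 42
Hours: 1 + 3 + 1 = 5
Result: 05:42

05:42


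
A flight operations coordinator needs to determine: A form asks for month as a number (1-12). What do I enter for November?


Calendar month order:
10. October
11. November <--
12. December
November is month number 11

11


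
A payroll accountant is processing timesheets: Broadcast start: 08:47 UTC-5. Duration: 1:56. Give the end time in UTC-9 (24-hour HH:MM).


Start: 08:47 in UTC-5
Step 1 - add duration:
  minutes: 47 + 56 = 103 (carry 1h)
  hours: 8 + 1 + 1 = 10
  end in UTC-5: 10:43
Step 2 - convert UTC-5 -> UTC-9:
  offset difference: -9 - (-5) = -4 hours
  10 + (-4) = 6 -> mod 24 = 6
Result: 06:43 in UTC-9

06:43


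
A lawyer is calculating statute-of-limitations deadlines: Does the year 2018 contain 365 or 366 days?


Year: 2018
Check leap year rules:
Divisible by 4? No
2018 is not a leap year
Days: 365

365


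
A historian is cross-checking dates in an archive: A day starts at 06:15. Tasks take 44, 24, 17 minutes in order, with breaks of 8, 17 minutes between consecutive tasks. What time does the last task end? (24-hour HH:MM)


Start: 06:15 = 375 min from midnight
  after task 1 (44 min): 06:59
  after break (8 min): 07:07
  after task 2 (24 min): 07:31
  after break (17 min): 07:48
  after task 3 (17 min): 08:05
Total elapsed: 110 minutes
End time: 08:05

08:05


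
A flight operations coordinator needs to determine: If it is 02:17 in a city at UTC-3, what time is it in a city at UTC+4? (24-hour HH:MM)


Local time: 02:17 at UTC-3 (offset -3h)
Target zone: UTC+4 (offset 4h)
Difference: 4 - (-3) = 7 hours
Calculation: 2 + (7) = 9
Result: 09:17

09:17


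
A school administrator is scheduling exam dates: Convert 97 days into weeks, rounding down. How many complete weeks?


Total days: 97
Days per week: 7
Division: 97 / 7 = 13 remainder 6
Complete weeks: 13
Remaining days: 6

13


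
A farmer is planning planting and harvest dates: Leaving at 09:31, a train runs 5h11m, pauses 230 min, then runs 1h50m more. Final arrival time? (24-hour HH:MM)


Depart: 09:31
Leg 1: +311 min -> 14:42
Layover: +230 min -> 18:32
Leg 2: +110 min -> 20:22
Total travel: 651 minutes = 10h 51m
Arrival: 20:22

20:22


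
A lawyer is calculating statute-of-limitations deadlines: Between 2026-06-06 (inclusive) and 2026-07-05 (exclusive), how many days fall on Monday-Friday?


Start: 2026-06-06 (Saturday)
End (exclusive): 2026-07-05 (Sunday)
Total calendar days: 29
Full weeks: 29 // 7 = 4 -> 20 weekdays
Remaining 1 days starting on Saturday:
  Sat(-) -> 0 weekdays
Total business days: 20 + 0 = 20

20


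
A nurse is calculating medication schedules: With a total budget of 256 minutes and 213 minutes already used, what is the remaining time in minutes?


Total budget: 256 minutes
Time used: 213 minutes
Remaining: 256 - 213 = 43 minutes
Percent used: 83.2%
Percent remaining: 16.8%

43


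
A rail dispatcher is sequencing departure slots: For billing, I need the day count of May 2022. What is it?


Month: May
Year: 2022
May is a 31-day month
Total: 31 days

31


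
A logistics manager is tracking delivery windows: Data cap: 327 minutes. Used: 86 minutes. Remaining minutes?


Total budget: 327 minutes
Time used: 86 minutes
Remaining: 327 - 86 = 241 minutes
Percent used: 26.3%
Percent remaining: 73.7%

241


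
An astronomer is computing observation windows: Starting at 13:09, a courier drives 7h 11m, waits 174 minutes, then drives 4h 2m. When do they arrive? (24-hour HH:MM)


Depart: 13:09
Leg 1: +431 min -> 20:20
Layover: +174 min -> 23:14
Leg 2: +242 min -> 03:16
Total travel: 847 minutes = 14h 7m
Arrival: 03:16

03:16


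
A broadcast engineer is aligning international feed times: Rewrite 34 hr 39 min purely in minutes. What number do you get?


Hours: 34
Extra minutes: 39
Minutes per hour: 60
Hours to minutes: 34 x 60 = 2040
Total: 2040 + 39 = 2079

2079


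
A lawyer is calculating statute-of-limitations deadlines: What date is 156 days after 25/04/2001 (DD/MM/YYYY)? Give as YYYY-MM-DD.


Start: 2001-04-25
Adding 156 days
Days remaining in April: 5
After April: 151 days still to add
May 2001: 31 days, 120 remaining
June 2001: 30 days, 90 remaining
July 2001: 31 days, 59 remaining
August 2001: 31 days, 28 remaining
Result: 2001-09-28

2001-09-28


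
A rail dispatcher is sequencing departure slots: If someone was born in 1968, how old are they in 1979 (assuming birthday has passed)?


Birth year: 1968
Current year: 1979
Age = current year - birth year
Age = 1979 - 1968 = 11

11


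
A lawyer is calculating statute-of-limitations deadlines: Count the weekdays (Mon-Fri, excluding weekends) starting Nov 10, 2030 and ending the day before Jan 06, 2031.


Start: 2030-11-10 (Sunday)
End (exclusive): 2031-01-06 (Monday)
Total calendar days: 57
Full weeks: 57 // 7 = 8 -> 40 weekdays
Remaining 1 days starting on Sunday:
  Sun(-) -> 0 weekdays
Total business days: 40 + 0 = 40

40


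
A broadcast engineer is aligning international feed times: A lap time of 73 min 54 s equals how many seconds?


Minutes: 73
Seconds: 54
Convert minutes to seconds: 73 x 60 = 4380
Add remaining seconds: 4380 + 54 = 4434

4434


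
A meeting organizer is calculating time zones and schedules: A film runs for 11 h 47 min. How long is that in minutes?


Hours: 11
Minutes: 47
Convert hours to minutes: 11 x 60 = 660
Add remaining minutes: 660 + 47 = 707

707


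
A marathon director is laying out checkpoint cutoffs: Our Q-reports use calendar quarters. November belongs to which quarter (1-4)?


Month: November (month 11)
Q1: January-March (months 1-3)
Q2: April-June (months 4-6)
Q3: July-September (months 7-9)
Q4: October-December (months 10-12)
Month 11 falls in Q4

4


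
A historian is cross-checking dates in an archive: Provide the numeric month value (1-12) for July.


Calendar month order:
6. June
7. July <--
8. August
July is month number 7

7


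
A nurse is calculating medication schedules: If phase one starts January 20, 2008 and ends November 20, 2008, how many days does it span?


Start date: 2008-01-20
End date: 2008-11-20
Jan 2008: +12 days
Feb 2008: +29 days
Mar 2008: +31 days
... (8 more months)
Total: 305 days

305


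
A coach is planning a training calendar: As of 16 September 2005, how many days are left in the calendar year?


Start: September 16, 2005
End: December 31, 2005
Days left in September: 14
October: 31
November: 30
December: 31
Sum of remaining months: 92
Total: 14 + 92 = 106

106


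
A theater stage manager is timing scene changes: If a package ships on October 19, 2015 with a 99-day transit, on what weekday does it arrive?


Start: 2015-10-19 (Monday)
Step 1 - find target date: add 99 days
  2015-10-19 + 99 days = 2016-01-26
Step 2 - day of week:
  99 mod 7 = 1
  Monday + 1 days -> Tuesday
Result: Tuesday (2016-01-26)

Tuesday


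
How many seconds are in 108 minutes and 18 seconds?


Minutes: 108
Extra seconds: 18
Seconds per minute: 60
Minutes to seconds: 108 x 60 = 6480
Total: 6480 + 18 = 6498

6498


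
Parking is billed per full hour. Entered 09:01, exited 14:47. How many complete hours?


Start: 09:01
End: 14:47
Hour difference: 14 - 9 = 5 hours
Minute difference: 47 - 1 = 46 minutes
Total minutes: 346
Complete hours: 346 / 60 = 5 (remainder 46)

5


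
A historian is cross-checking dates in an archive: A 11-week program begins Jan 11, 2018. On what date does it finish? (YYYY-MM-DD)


Start: 2018-01-11
Weeks to add: 11
Convert to days: 11 x 7 = 77 days
Add 77 days to 2018-01-11
Result: 2018-03-29

2018-03-29


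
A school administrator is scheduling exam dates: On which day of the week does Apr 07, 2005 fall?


Date: 2005-04-07
January 1, 2005 is a Saturday
Day of year: 97
Offset from Jan 1: 96 days
96 mod 7 = 5
Result: Thursday

Thursday


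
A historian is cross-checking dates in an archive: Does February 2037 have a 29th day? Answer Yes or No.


Year: 2037
Divisible by 4? 2037 / 4 = 509.25 -> No
Not divisible by 4, so NOT a leap year

No


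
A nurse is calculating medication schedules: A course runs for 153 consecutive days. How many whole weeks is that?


Total days: 153
Days per week: 7
Division: 153 / 7 = 21 remainder 6
Complete weeks: 21
Remaining days: 6

21


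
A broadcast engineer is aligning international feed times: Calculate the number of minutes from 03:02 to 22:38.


Start time: 03:02 = 182 minutes from midnight
End time: 22:38 = 1358 minutes from midnight
Difference: 1358 - 182 = 1176 minutes
That is 19 hours and 36 minutes

1176


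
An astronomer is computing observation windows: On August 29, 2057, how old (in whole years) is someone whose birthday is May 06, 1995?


Birth: 1995-05-06
Reference: 2057-08-29
Year difference: 2057 - 1995 = 62
Has birthday (05-06) occurred by 08-29? Yes
Age in full years: 62

62


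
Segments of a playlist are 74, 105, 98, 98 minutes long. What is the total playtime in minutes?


Durations: 74, 105, 98, 98
Running sum: 74
+ 105 = 179
+ 98 = 277
+ 98 = 375
Total duration: 375 minutes
That is 6 hours and 15 minutes

375


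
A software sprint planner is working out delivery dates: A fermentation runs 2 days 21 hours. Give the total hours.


Days: 2
Extra hours: 21
Hours per day: 24
Days to hours: 2 x 24 = 48
Total: 48 + 21 = 69

69


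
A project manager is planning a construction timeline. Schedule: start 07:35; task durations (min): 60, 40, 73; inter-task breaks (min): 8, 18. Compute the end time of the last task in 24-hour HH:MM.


Start: 07:35 = 455 min from midnight
  after task 1 (60 min): 08:35
  after break (8 min): 08:43
  after task 2 (40 min): 09:23
  after break (18 min): 09:41
  after task 3 (73 min): 10:54
Total elapsed: 199 minutes
End time: 10:54

10:54


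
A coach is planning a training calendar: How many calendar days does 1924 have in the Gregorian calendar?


Year: 1924
Check leap year rules:
Divisible by 4? Yes
Divisible by 100? No
1924 is a leap year
Days: 366

366


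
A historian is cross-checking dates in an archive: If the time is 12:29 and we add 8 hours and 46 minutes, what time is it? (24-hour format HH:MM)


Start time: 12:29
Adding: 8 hours 46 minutes
Minutes: 29 + 46 = 75
Minute overflow: 75 >= 60, so carry 1 hour, minutes = 15
Hours: 12 + 8 + 1 = 21
Result: 21:15

21:15


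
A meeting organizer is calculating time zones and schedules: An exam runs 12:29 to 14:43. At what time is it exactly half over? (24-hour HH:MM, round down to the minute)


Start time: 12:29 = 749 minutes from midnight
End time: 14:43 = 883 minutes from midnight
Sum: 749 + 883 = 1632
Midpoint: 1632 / 2 = 816 minutes
Convert: 816 / 60 = 13 hours, 36 minutes
Result: 13:36

13:36


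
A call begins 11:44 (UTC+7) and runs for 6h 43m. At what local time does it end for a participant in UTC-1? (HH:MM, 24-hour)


Start: 11:44 in UTC+7
Step 1 - add duration:
  minutes: 44 + 43 = 87 (carry 1h)
  hours: 11 + 6 + 1 = 18
  end in UTC+7: 18:27
Step 2 - convert UTC+7 -> UTC-1:
  offset difference: -1 - (7) = -8 hours
  18 + (-8) = 10 -> mod 24 = 10
Result: 10:27 in UTC-1

10:27


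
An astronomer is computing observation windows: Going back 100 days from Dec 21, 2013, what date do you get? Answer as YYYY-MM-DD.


Start: 2013-12-21
Subtracting 100 days
Days already passed in December: 21
After going back through December: 79 more days to subtract
November 2013: 30 days, 49 remaining
October 2013: 31 days, 18 remaining
September 2013 has 30 days, need 18
Result: 2013-09-12

2013-09-12


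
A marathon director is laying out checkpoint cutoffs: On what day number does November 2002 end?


Month: November
Year: 2002
November is a 30-day month
Total: 30 days

30


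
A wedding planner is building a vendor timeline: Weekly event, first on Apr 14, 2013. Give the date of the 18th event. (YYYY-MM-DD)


First occurrence: 2013-04-14 (occurrence 1)
Each occurrence is 7 days after the previous.
Occurrence 18 is 17 weeks after the first.
17 weeks = 119 days
2013-04-14 + 119 days = 2013-08-11

2013-08-11


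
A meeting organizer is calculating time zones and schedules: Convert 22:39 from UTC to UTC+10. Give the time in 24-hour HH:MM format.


Local time: 22:39 at UTC (offset 0h)
Target zone: UTC+10 (offset 10h)
Difference: 10 - (0) = 10 hours
Calculation: 22 + (10) = 32
Wraparound: (32) mod 24 = 8
Result: 08:39

08:39


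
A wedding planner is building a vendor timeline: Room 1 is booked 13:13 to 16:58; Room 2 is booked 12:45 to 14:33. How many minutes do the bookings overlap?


Interval A: [793, 1018] minutes from midnight
Interval B: [765, 873] minutes from midnight
Overlap start = max(793, 765) = 793
Overlap end = min(1018, 873) = 873
Overlap = 873 - 793 = 80 minutes

80


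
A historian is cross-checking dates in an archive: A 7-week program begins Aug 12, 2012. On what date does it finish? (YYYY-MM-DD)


Start: 2012-08-12
Weeks to add: 7
Convert to days: 7 x 7 = 49 days
Add 49 days to 2012-08-12
Result: 2012-09-30

2012-09-30


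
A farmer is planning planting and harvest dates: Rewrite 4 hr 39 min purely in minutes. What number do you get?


Hours: 4
Extra minutes: 39
Minutes per hour: 60
Hours to minutes: 4 x 60 = 240
Total: 240 + 39 = 279

279


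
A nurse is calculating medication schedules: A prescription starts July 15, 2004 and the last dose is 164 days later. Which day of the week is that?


Start: 2004-07-15 (Thursday)
Step 1 - find target date: add 164 days
  2004-07-15 + 164 days = 2004-12-26
Step 2 - day of week:
  164 mod 7 = 3
  Thursday + 3 days -> Sunday
Result: Sunday (2004-12-26)

Sunday


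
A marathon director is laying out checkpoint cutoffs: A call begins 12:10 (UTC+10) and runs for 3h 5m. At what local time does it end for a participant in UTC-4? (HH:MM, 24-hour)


Start: 12:10 in UTC+10
Step 1 - add duration:
  minutes: 10 + 5 = 15
  hours: 12 + 3 + 0 = 15
  end in UTC+10: 15:15
Step 2 - convert UTC+10 -> UTC-4:
  offset difference: -4 - (10) = -14 hours
  15 + (-14) = 1 -> mod 24 = 1
Result: 01:15 in UTC-4

01:15


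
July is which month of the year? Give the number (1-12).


Calendar month order:
6. June
7. July <--
8. August
July is month number 7

7


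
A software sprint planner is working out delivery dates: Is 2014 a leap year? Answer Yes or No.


Year: 2014
Divisible by 4? 2014 / 4 = 503.5 -> No
Not divisible by 4, so NOT a leap year

No


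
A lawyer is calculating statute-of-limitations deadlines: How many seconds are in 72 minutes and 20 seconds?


Minutes: 72
Extra seconds: 20
Seconds per minute: 60
Minutes to seconds: 72 x 60 = 4320
Total: 4320 + 20 = 4340

4340


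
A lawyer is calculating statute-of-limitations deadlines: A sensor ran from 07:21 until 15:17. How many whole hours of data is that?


Start: 07:21
End: 15:17
Hour difference: 15 - 7 = 8 hours
Minute difference: 17 - 21 = -4 minutes
Total minutes: 476
Complete hours: 476 / 60 = 7 (remainder 56)

7


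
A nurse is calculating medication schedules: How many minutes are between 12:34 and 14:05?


Start time: 12:34 = 754 minutes from midnight
End time: 14:05 = 845 minutes from midnight
Difference: 845 - 754 = 91 minutes
That is 1 hours and 31 minutes

91


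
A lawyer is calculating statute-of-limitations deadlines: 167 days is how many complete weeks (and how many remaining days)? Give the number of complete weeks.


Total days: 167
Days per week: 7
Division: 167 / 7 = 23 remainder 6
Complete weeks: 23
Remaining days: 6

23


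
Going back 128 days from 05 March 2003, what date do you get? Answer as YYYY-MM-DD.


Start: 2003-03-05
Subtracting 128 days
Days already passed in March: 5
After going back through March: 123 more days to subtract
February 2003: 28 days, 95 remaining
January 2003: 31 days, 64 remaining
December 2002: 31 days, 33 remaining
November 2002: 30 days, 3 remaining
Result: 2002-10-28

2002-10-28


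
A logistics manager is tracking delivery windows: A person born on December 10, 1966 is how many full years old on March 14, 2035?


Birth: 1966-12-10
Reference: 2035-03-14
Year difference: 2035 - 1966 = 69
Has birthday (12-10) occurred by 03-14? No
Birthday not yet reached this year -> subtract 1
Age in full years: 68

68


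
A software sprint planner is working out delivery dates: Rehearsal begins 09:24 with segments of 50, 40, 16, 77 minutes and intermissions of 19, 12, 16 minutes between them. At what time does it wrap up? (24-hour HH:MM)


Start: 09:24 = 564 min from midnight
  after task 1 (50 min): 10:14
  after break (19 min): 10:33
  after task 2 (40 min): 11:13
  after break (12 min): 11:25
  after task 3 (16 min): 11:41
  after break (16 min): 11:57
  after task 4 (77 min): 13:14
Total elapsed: 230 minutes
End time: 13:14

13:14


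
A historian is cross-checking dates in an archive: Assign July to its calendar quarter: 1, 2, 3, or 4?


Month: July (month 7)
Q1: January-March (months 1-3)
Q2: April-June (months 4-6)
Q3: July-September (months 7-9)
Q4: October-December (months 10-12)
Month 7 falls in Q3

3


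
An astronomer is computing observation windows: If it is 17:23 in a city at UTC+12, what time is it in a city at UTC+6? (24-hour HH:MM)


Local time: 17:23 at UTC+12 (offset 12h)
Target zone: UTC+6 (offset 6h)
Difference: 6 - (12) = -6 hours
Calculation: 17 + (-6) = 11
Result: 11:23

11:23


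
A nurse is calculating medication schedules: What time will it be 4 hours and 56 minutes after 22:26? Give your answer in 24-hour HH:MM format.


Start time: 22:26
Adding: 4 hours 56 minutes
Minutes: 26 + 56 = 82
Minute overflow: 82 >= 60, so carry 1 hour, minutes = 22
Hours: 22 + 4 + 1 = 27
Hour wraparound: 27 mod 24 = 3
Result: 03:22

03:22


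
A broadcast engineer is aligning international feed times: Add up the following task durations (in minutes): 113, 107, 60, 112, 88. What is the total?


Durations: 113, 107, 60, 112, 88
Running sum: 113
+ 107 = 220
+ 60 = 280
+ 112 = 392
+ 88 = 480
Total duration: 480 minutes
That is 8 hours and 0 minutes

480


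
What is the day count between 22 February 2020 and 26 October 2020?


Start date: 2020-02-22
End date: 2020-10-26
Feb 2020: +8 days
Mar 2020: +31 days
Apr 2020: +30 days
... (6 more months)
Total: 247 days

247


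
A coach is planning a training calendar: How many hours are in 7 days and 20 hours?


Days: 7
Extra hours: 20
Hours per day: 24
Days to hours: 7 x 24 = 168
Total: 168 + 20 = 188

188


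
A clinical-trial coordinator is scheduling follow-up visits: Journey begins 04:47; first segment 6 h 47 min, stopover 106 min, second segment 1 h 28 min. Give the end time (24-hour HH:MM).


Depart: 04:47
Leg 1: +407 min -> 11:34
Layover: +106 min -> 13:20
Leg 2: +88 min -> 14:48
Total travel: 601 minutes = 10h 1m
Arrival: 14:48

14:48


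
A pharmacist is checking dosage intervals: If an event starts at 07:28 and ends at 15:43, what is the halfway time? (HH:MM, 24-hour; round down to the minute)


Start time: 07:28 = 448 minutes from midnight
End time: 15:43 = 943 minutes from midnight
Sum: 448 + 943 = 1391
Midpoint: 1391 / 2 = 695 minutes
Convert: 695 / 60 = 11 hours, 35 minutes
Result: 11:35

11:35


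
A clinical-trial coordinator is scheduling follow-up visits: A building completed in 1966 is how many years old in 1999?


Birth year: 1966
Current year: 1999
Age = current year - birth year
Age = 1999 - 1966 = 33

33


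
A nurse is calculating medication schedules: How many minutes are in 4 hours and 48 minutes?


Hours: 4
Minutes: 48
Convert hours to minutes: 4 x 60 = 240
Add remaining minutes: 240 + 48 = 288

288


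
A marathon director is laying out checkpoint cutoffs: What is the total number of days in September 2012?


Month: September
Year: 2012
September is a 30-day month
Total: 30 days

30


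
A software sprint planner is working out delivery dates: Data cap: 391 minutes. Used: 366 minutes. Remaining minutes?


Total budget: 391 minutes
Time used: 366 minutes
Remaining: 391 - 366 = 25 minutes
Percent used: 93.6%
Percent remaining: 6.4%

25


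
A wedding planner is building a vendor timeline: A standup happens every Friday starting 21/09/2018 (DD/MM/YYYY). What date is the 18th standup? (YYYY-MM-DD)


First occurrence: 2018-09-21 (occurrence 1)
Each occurrence is 7 days after the previous.
Occurrence 18 is 17 weeks after the first.
17 weeks = 119 days
2018-09-21 + 119 days = 2019-01-18

2019-01-18


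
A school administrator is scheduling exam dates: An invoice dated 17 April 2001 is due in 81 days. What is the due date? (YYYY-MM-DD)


Start: 2001-04-17
Adding 81 days
Days remaining in April: 13
After April: 68 days still to add
May 2001: 31 days, 37 remaining
June 2001: 30 days, 7 remaining
July 2001 has 31 days, need 7
Result: 2001-07-07

2001-07-07


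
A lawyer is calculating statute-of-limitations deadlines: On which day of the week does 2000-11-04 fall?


Date: 2000-11-04
January 1, 2000 is a Saturday
Day of year: 309
Offset from Jan 1: 308 days
308 mod 7 = 0
Result: Saturday

Saturday


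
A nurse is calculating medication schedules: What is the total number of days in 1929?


Year: 1929
Check leap year rules:
Divisible by 4? No
1929 is not a leap year
Days: 365

365


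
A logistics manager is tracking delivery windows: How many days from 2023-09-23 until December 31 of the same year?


Start: September 23, 2023
End: December 31, 2023
Days left in September: 7
October: 31
November: 30
December: 31
Sum of remaining months: 92
Total: 7 + 92 = 99

99


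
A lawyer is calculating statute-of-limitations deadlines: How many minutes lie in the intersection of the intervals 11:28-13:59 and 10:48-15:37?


Interval A: [688, 839] minutes from midnight
Interval B: [648, 937] minutes from midnight
Overlap start = max(688, 648) = 688
Overlap end = min(839, 937) = 839
Overlap = 839 - 688 = 151 minutes

151
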